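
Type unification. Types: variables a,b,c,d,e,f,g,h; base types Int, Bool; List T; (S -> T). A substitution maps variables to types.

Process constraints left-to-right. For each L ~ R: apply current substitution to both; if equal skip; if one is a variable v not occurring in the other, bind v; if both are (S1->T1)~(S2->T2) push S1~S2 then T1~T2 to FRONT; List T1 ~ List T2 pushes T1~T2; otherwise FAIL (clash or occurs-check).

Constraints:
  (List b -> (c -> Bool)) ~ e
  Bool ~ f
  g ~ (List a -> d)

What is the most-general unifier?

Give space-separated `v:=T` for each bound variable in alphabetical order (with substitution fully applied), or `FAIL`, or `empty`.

step 1: unify (List b -> (c -> Bool)) ~ e  [subst: {-} | 2 pending]
  bind e := (List b -> (c -> Bool))
step 2: unify Bool ~ f  [subst: {e:=(List b -> (c -> Bool))} | 1 pending]
  bind f := Bool
step 3: unify g ~ (List a -> d)  [subst: {e:=(List b -> (c -> Bool)), f:=Bool} | 0 pending]
  bind g := (List a -> d)

Answer: e:=(List b -> (c -> Bool)) f:=Bool g:=(List a -> d)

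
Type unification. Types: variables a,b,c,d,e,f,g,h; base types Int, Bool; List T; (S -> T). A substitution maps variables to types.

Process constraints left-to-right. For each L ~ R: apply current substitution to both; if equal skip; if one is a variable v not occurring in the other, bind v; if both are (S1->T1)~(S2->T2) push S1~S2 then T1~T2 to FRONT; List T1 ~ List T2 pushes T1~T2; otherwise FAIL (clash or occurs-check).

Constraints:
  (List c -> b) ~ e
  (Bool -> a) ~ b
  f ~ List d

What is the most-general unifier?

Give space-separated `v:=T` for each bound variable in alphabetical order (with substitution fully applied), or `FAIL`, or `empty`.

step 1: unify (List c -> b) ~ e  [subst: {-} | 2 pending]
  bind e := (List c -> b)
step 2: unify (Bool -> a) ~ b  [subst: {e:=(List c -> b)} | 1 pending]
  bind b := (Bool -> a)
step 3: unify f ~ List d  [subst: {e:=(List c -> b), b:=(Bool -> a)} | 0 pending]
  bind f := List d

Answer: b:=(Bool -> a) e:=(List c -> (Bool -> a)) f:=List d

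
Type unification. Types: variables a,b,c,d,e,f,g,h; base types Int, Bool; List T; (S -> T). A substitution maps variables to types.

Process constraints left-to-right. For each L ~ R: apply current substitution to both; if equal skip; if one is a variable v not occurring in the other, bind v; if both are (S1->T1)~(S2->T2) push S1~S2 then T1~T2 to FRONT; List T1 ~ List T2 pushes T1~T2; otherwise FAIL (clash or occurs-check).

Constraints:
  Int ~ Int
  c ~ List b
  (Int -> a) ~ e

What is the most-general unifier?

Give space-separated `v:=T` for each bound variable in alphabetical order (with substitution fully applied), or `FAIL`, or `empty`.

Answer: c:=List b e:=(Int -> a)

Derivation:
step 1: unify Int ~ Int  [subst: {-} | 2 pending]
  -> identical, skip
step 2: unify c ~ List b  [subst: {-} | 1 pending]
  bind c := List b
step 3: unify (Int -> a) ~ e  [subst: {c:=List b} | 0 pending]
  bind e := (Int -> a)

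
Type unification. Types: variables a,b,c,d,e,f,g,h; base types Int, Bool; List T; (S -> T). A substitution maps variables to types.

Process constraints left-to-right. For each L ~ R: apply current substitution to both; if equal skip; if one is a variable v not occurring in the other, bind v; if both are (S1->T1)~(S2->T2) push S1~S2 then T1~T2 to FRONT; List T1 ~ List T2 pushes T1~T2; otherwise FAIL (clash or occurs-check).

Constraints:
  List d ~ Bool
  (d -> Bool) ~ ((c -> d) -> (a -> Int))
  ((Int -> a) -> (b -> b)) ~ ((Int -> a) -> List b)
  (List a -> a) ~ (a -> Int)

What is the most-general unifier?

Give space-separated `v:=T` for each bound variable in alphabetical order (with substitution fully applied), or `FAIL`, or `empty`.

Answer: FAIL

Derivation:
step 1: unify List d ~ Bool  [subst: {-} | 3 pending]
  clash: List d vs Bool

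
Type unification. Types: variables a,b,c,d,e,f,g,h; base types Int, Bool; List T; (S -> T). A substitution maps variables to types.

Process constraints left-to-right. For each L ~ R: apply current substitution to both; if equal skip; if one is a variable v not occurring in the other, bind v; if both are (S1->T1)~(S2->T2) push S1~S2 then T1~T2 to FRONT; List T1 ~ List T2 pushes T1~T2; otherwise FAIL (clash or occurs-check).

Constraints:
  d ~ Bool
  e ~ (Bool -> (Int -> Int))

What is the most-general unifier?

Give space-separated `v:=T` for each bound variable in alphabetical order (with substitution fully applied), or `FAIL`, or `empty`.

Answer: d:=Bool e:=(Bool -> (Int -> Int))

Derivation:
step 1: unify d ~ Bool  [subst: {-} | 1 pending]
  bind d := Bool
step 2: unify e ~ (Bool -> (Int -> Int))  [subst: {d:=Bool} | 0 pending]
  bind e := (Bool -> (Int -> Int))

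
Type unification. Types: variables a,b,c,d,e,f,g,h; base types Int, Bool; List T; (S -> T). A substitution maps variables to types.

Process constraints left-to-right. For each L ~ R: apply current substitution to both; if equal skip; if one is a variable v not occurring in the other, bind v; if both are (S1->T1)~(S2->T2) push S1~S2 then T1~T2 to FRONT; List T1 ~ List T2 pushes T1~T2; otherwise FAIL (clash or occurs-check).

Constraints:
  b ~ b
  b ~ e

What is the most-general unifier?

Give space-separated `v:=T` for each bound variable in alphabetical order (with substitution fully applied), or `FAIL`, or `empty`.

Answer: b:=e

Derivation:
step 1: unify b ~ b  [subst: {-} | 1 pending]
  -> identical, skip
step 2: unify b ~ e  [subst: {-} | 0 pending]
  bind b := e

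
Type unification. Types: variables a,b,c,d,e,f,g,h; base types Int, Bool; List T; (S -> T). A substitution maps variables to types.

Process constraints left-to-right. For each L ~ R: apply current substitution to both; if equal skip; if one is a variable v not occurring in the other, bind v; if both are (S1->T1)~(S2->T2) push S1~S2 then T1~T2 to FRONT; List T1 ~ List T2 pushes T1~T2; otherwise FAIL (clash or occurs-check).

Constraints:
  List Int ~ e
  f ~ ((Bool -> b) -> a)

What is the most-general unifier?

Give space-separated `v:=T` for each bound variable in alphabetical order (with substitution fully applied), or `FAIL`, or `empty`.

step 1: unify List Int ~ e  [subst: {-} | 1 pending]
  bind e := List Int
step 2: unify f ~ ((Bool -> b) -> a)  [subst: {e:=List Int} | 0 pending]
  bind f := ((Bool -> b) -> a)

Answer: e:=List Int f:=((Bool -> b) -> a)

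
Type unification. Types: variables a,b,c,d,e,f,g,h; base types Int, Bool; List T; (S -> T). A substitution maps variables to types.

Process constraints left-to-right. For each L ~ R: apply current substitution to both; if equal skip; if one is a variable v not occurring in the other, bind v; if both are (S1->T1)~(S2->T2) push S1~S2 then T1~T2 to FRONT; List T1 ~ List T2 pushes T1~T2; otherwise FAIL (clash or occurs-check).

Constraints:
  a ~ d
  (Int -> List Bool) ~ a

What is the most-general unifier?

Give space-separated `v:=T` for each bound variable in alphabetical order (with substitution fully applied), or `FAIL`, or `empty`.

step 1: unify a ~ d  [subst: {-} | 1 pending]
  bind a := d
step 2: unify (Int -> List Bool) ~ d  [subst: {a:=d} | 0 pending]
  bind d := (Int -> List Bool)

Answer: a:=(Int -> List Bool) d:=(Int -> List Bool)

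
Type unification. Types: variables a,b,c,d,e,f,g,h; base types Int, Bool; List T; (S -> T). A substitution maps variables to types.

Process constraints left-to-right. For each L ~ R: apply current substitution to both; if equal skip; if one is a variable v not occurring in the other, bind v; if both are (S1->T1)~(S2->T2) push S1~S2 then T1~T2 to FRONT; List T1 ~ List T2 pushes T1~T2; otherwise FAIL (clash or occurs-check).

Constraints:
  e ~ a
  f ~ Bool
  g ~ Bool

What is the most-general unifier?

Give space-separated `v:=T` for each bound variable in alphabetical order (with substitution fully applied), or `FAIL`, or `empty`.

step 1: unify e ~ a  [subst: {-} | 2 pending]
  bind e := a
step 2: unify f ~ Bool  [subst: {e:=a} | 1 pending]
  bind f := Bool
step 3: unify g ~ Bool  [subst: {e:=a, f:=Bool} | 0 pending]
  bind g := Bool

Answer: e:=a f:=Bool g:=Bool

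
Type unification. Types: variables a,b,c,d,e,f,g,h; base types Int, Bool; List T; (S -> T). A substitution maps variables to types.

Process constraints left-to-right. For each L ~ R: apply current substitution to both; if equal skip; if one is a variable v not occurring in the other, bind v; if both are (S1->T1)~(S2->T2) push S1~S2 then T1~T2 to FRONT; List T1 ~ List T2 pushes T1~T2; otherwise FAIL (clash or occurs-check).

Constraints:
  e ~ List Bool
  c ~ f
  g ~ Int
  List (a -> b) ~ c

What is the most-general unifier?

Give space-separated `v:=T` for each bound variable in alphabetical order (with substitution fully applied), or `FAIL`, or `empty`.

Answer: c:=List (a -> b) e:=List Bool f:=List (a -> b) g:=Int

Derivation:
step 1: unify e ~ List Bool  [subst: {-} | 3 pending]
  bind e := List Bool
step 2: unify c ~ f  [subst: {e:=List Bool} | 2 pending]
  bind c := f
step 3: unify g ~ Int  [subst: {e:=List Bool, c:=f} | 1 pending]
  bind g := Int
step 4: unify List (a -> b) ~ f  [subst: {e:=List Bool, c:=f, g:=Int} | 0 pending]
  bind f := List (a -> b)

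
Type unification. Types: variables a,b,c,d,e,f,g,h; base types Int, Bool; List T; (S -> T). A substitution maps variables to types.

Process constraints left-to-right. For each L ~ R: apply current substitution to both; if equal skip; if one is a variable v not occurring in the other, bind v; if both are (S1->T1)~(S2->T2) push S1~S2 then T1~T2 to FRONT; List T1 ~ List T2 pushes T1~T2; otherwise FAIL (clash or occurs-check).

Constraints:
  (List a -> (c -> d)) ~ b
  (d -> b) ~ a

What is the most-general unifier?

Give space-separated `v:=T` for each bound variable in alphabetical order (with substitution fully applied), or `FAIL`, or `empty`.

step 1: unify (List a -> (c -> d)) ~ b  [subst: {-} | 1 pending]
  bind b := (List a -> (c -> d))
step 2: unify (d -> (List a -> (c -> d))) ~ a  [subst: {b:=(List a -> (c -> d))} | 0 pending]
  occurs-check fail

Answer: FAIL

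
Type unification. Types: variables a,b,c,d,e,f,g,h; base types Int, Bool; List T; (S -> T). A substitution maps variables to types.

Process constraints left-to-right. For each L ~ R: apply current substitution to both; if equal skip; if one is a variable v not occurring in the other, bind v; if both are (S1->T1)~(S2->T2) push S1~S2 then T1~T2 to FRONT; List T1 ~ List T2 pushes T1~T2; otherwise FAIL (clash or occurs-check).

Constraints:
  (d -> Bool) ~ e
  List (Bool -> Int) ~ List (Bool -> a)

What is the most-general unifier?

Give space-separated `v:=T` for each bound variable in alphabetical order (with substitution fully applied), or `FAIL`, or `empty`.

Answer: a:=Int e:=(d -> Bool)

Derivation:
step 1: unify (d -> Bool) ~ e  [subst: {-} | 1 pending]
  bind e := (d -> Bool)
step 2: unify List (Bool -> Int) ~ List (Bool -> a)  [subst: {e:=(d -> Bool)} | 0 pending]
  -> decompose List: push (Bool -> Int)~(Bool -> a)
step 3: unify (Bool -> Int) ~ (Bool -> a)  [subst: {e:=(d -> Bool)} | 0 pending]
  -> decompose arrow: push Bool~Bool, Int~a
step 4: unify Bool ~ Bool  [subst: {e:=(d -> Bool)} | 1 pending]
  -> identical, skip
step 5: unify Int ~ a  [subst: {e:=(d -> Bool)} | 0 pending]
  bind a := Int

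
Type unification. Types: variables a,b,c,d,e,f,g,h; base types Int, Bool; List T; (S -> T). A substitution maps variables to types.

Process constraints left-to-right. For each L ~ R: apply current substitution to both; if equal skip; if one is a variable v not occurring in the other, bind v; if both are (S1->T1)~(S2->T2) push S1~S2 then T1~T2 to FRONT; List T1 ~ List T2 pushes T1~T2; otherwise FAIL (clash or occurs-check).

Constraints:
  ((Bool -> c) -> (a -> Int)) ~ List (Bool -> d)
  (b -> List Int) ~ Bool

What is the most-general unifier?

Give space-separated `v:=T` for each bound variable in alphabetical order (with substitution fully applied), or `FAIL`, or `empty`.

step 1: unify ((Bool -> c) -> (a -> Int)) ~ List (Bool -> d)  [subst: {-} | 1 pending]
  clash: ((Bool -> c) -> (a -> Int)) vs List (Bool -> d)

Answer: FAIL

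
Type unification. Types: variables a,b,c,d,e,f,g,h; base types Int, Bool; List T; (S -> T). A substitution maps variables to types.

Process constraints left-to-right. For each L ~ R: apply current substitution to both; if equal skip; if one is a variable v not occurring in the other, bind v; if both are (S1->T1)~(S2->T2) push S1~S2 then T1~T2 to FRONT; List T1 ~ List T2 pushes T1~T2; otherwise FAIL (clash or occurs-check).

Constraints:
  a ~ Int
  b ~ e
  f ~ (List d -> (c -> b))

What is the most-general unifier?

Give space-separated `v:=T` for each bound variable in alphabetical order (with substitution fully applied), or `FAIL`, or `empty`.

step 1: unify a ~ Int  [subst: {-} | 2 pending]
  bind a := Int
step 2: unify b ~ e  [subst: {a:=Int} | 1 pending]
  bind b := e
step 3: unify f ~ (List d -> (c -> e))  [subst: {a:=Int, b:=e} | 0 pending]
  bind f := (List d -> (c -> e))

Answer: a:=Int b:=e f:=(List d -> (c -> e))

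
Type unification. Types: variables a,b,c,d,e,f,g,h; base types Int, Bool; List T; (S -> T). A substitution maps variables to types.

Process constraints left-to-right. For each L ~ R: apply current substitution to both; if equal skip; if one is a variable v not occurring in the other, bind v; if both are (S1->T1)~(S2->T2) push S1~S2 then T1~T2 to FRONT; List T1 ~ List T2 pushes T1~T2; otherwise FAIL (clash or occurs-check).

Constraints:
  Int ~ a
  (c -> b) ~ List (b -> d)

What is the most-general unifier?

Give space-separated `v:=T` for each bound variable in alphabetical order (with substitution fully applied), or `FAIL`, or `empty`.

step 1: unify Int ~ a  [subst: {-} | 1 pending]
  bind a := Int
step 2: unify (c -> b) ~ List (b -> d)  [subst: {a:=Int} | 0 pending]
  clash: (c -> b) vs List (b -> d)

Answer: FAIL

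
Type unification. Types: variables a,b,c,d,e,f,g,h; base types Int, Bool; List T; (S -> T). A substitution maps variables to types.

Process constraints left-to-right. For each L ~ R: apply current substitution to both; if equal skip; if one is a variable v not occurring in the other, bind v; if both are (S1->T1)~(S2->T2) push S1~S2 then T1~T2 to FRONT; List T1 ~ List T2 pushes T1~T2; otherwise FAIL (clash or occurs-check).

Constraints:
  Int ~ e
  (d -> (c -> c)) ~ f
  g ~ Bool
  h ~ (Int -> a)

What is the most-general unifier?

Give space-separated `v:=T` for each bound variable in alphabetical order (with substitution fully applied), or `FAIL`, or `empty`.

Answer: e:=Int f:=(d -> (c -> c)) g:=Bool h:=(Int -> a)

Derivation:
step 1: unify Int ~ e  [subst: {-} | 3 pending]
  bind e := Int
step 2: unify (d -> (c -> c)) ~ f  [subst: {e:=Int} | 2 pending]
  bind f := (d -> (c -> c))
step 3: unify g ~ Bool  [subst: {e:=Int, f:=(d -> (c -> c))} | 1 pending]
  bind g := Bool
step 4: unify h ~ (Int -> a)  [subst: {e:=Int, f:=(d -> (c -> c)), g:=Bool} | 0 pending]
  bind h := (Int -> a)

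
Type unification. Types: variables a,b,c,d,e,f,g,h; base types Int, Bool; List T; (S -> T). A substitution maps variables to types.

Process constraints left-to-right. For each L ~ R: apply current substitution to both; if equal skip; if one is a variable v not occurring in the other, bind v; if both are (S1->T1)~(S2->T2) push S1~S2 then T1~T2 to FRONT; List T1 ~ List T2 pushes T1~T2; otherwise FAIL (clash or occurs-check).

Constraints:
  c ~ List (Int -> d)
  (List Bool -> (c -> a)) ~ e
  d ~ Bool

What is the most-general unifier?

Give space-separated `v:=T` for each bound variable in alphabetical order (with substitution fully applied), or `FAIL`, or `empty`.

Answer: c:=List (Int -> Bool) d:=Bool e:=(List Bool -> (List (Int -> Bool) -> a))

Derivation:
step 1: unify c ~ List (Int -> d)  [subst: {-} | 2 pending]
  bind c := List (Int -> d)
step 2: unify (List Bool -> (List (Int -> d) -> a)) ~ e  [subst: {c:=List (Int -> d)} | 1 pending]
  bind e := (List Bool -> (List (Int -> d) -> a))
step 3: unify d ~ Bool  [subst: {c:=List (Int -> d), e:=(List Bool -> (List (Int -> d) -> a))} | 0 pending]
  bind d := Bool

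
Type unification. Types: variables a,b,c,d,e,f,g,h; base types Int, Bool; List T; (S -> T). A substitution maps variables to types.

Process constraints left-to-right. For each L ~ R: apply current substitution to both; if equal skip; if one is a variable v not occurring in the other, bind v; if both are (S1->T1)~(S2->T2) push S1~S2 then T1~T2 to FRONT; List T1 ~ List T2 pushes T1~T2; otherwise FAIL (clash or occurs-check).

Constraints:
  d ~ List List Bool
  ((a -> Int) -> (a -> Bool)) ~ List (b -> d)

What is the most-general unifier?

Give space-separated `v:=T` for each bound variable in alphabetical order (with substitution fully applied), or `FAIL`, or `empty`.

step 1: unify d ~ List List Bool  [subst: {-} | 1 pending]
  bind d := List List Bool
step 2: unify ((a -> Int) -> (a -> Bool)) ~ List (b -> List List Bool)  [subst: {d:=List List Bool} | 0 pending]
  clash: ((a -> Int) -> (a -> Bool)) vs List (b -> List List Bool)

Answer: FAIL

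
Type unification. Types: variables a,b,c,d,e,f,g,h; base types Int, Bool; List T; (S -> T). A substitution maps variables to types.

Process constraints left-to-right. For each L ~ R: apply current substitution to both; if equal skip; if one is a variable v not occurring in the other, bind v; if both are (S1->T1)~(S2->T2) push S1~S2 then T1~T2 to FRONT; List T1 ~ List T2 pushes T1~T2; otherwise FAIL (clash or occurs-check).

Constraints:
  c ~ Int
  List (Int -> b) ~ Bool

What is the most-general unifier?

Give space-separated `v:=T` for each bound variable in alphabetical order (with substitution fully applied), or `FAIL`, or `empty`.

step 1: unify c ~ Int  [subst: {-} | 1 pending]
  bind c := Int
step 2: unify List (Int -> b) ~ Bool  [subst: {c:=Int} | 0 pending]
  clash: List (Int -> b) vs Bool

Answer: FAIL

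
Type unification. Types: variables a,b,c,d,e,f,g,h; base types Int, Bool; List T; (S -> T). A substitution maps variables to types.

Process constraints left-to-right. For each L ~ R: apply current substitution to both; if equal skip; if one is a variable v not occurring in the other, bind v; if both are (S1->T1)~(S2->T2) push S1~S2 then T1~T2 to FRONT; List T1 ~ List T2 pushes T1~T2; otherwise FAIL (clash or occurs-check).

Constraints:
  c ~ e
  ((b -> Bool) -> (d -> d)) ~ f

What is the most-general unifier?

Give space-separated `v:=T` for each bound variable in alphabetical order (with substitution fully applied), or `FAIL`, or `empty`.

step 1: unify c ~ e  [subst: {-} | 1 pending]
  bind c := e
step 2: unify ((b -> Bool) -> (d -> d)) ~ f  [subst: {c:=e} | 0 pending]
  bind f := ((b -> Bool) -> (d -> d))

Answer: c:=e f:=((b -> Bool) -> (d -> d))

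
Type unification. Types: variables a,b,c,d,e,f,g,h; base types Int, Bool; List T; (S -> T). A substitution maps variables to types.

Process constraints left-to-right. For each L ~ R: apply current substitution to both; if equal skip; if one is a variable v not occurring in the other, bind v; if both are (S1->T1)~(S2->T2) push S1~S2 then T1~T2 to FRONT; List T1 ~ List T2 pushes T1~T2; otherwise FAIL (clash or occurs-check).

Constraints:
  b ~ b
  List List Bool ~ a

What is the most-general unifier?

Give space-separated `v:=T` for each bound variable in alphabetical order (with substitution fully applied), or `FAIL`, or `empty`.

step 1: unify b ~ b  [subst: {-} | 1 pending]
  -> identical, skip
step 2: unify List List Bool ~ a  [subst: {-} | 0 pending]
  bind a := List List Bool

Answer: a:=List List Bool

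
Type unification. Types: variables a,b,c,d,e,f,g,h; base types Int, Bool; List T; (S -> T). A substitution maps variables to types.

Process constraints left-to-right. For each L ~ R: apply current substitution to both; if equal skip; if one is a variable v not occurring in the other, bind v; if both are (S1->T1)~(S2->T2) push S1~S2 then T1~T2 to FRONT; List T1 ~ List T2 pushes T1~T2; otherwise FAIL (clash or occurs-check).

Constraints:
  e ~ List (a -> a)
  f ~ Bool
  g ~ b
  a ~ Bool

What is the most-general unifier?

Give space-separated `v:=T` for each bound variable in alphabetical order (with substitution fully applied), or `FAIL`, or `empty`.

Answer: a:=Bool e:=List (Bool -> Bool) f:=Bool g:=b

Derivation:
step 1: unify e ~ List (a -> a)  [subst: {-} | 3 pending]
  bind e := List (a -> a)
step 2: unify f ~ Bool  [subst: {e:=List (a -> a)} | 2 pending]
  bind f := Bool
step 3: unify g ~ b  [subst: {e:=List (a -> a), f:=Bool} | 1 pending]
  bind g := b
step 4: unify a ~ Bool  [subst: {e:=List (a -> a), f:=Bool, g:=b} | 0 pending]
  bind a := Bool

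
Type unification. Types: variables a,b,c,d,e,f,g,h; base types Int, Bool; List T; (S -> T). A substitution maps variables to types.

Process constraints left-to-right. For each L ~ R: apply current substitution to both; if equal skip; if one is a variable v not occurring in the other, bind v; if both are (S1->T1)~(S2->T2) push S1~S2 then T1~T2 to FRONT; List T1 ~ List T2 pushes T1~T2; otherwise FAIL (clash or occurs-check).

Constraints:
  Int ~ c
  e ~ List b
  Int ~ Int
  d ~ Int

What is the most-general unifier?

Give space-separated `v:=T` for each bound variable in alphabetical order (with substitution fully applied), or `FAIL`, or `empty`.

step 1: unify Int ~ c  [subst: {-} | 3 pending]
  bind c := Int
step 2: unify e ~ List b  [subst: {c:=Int} | 2 pending]
  bind e := List b
step 3: unify Int ~ Int  [subst: {c:=Int, e:=List b} | 1 pending]
  -> identical, skip
step 4: unify d ~ Int  [subst: {c:=Int, e:=List b} | 0 pending]
  bind d := Int

Answer: c:=Int d:=Int e:=List b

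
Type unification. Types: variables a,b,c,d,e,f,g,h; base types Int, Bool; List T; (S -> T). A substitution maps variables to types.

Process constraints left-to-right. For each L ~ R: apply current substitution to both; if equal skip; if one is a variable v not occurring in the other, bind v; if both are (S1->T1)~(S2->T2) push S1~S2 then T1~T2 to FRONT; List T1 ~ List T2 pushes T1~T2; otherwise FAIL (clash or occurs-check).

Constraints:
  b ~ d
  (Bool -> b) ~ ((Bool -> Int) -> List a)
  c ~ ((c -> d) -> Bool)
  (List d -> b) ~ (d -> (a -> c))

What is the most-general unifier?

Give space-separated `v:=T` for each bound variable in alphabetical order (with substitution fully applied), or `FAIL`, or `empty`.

step 1: unify b ~ d  [subst: {-} | 3 pending]
  bind b := d
step 2: unify (Bool -> d) ~ ((Bool -> Int) -> List a)  [subst: {b:=d} | 2 pending]
  -> decompose arrow: push Bool~(Bool -> Int), d~List a
step 3: unify Bool ~ (Bool -> Int)  [subst: {b:=d} | 3 pending]
  clash: Bool vs (Bool -> Int)

Answer: FAIL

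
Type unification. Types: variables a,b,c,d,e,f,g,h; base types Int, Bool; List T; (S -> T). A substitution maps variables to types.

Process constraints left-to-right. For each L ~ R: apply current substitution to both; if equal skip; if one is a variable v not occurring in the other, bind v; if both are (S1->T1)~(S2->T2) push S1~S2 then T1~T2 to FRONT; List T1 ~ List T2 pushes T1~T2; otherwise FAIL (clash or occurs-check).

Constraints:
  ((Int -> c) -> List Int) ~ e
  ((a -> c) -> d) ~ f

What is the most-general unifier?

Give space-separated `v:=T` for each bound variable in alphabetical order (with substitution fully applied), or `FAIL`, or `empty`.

step 1: unify ((Int -> c) -> List Int) ~ e  [subst: {-} | 1 pending]
  bind e := ((Int -> c) -> List Int)
step 2: unify ((a -> c) -> d) ~ f  [subst: {e:=((Int -> c) -> List Int)} | 0 pending]
  bind f := ((a -> c) -> d)

Answer: e:=((Int -> c) -> List Int) f:=((a -> c) -> d)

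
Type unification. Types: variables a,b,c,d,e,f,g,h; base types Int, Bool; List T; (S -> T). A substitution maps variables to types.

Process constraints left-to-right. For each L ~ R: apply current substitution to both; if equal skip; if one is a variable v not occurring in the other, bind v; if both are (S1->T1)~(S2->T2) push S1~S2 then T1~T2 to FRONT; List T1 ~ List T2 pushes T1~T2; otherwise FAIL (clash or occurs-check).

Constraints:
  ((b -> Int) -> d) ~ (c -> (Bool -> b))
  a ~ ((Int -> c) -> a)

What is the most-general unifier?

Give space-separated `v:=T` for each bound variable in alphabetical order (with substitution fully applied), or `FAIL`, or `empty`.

step 1: unify ((b -> Int) -> d) ~ (c -> (Bool -> b))  [subst: {-} | 1 pending]
  -> decompose arrow: push (b -> Int)~c, d~(Bool -> b)
step 2: unify (b -> Int) ~ c  [subst: {-} | 2 pending]
  bind c := (b -> Int)
step 3: unify d ~ (Bool -> b)  [subst: {c:=(b -> Int)} | 1 pending]
  bind d := (Bool -> b)
step 4: unify a ~ ((Int -> (b -> Int)) -> a)  [subst: {c:=(b -> Int), d:=(Bool -> b)} | 0 pending]
  occurs-check fail: a in ((Int -> (b -> Int)) -> a)

Answer: FAIL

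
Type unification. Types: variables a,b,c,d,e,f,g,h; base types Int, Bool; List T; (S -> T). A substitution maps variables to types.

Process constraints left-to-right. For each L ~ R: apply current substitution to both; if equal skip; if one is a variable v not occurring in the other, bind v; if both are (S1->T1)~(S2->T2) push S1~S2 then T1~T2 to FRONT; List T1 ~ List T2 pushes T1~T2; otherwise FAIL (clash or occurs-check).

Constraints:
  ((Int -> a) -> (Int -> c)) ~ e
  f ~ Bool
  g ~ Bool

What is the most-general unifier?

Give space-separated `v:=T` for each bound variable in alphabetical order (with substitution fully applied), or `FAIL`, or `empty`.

step 1: unify ((Int -> a) -> (Int -> c)) ~ e  [subst: {-} | 2 pending]
  bind e := ((Int -> a) -> (Int -> c))
step 2: unify f ~ Bool  [subst: {e:=((Int -> a) -> (Int -> c))} | 1 pending]
  bind f := Bool
step 3: unify g ~ Bool  [subst: {e:=((Int -> a) -> (Int -> c)), f:=Bool} | 0 pending]
  bind g := Bool

Answer: e:=((Int -> a) -> (Int -> c)) f:=Bool g:=Bool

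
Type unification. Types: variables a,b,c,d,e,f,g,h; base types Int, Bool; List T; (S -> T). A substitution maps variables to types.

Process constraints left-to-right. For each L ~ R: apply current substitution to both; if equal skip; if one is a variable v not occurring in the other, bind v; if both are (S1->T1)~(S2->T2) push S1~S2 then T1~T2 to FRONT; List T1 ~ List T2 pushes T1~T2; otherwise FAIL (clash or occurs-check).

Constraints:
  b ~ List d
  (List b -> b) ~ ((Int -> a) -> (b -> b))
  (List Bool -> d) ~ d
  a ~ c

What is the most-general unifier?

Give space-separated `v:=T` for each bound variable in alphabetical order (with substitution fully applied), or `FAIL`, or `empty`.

Answer: FAIL

Derivation:
step 1: unify b ~ List d  [subst: {-} | 3 pending]
  bind b := List d
step 2: unify (List List d -> List d) ~ ((Int -> a) -> (List d -> List d))  [subst: {b:=List d} | 2 pending]
  -> decompose arrow: push List List d~(Int -> a), List d~(List d -> List d)
step 3: unify List List d ~ (Int -> a)  [subst: {b:=List d} | 3 pending]
  clash: List List d vs (Int -> a)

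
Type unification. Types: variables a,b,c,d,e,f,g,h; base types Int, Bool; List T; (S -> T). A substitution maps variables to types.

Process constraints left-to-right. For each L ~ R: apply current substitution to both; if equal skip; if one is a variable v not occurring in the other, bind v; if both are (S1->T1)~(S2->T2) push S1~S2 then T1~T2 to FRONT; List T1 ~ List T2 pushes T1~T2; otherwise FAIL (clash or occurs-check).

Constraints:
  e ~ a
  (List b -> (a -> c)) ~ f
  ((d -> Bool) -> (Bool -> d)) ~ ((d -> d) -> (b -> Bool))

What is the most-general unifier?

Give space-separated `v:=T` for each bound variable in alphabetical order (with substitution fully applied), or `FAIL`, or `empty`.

step 1: unify e ~ a  [subst: {-} | 2 pending]
  bind e := a
step 2: unify (List b -> (a -> c)) ~ f  [subst: {e:=a} | 1 pending]
  bind f := (List b -> (a -> c))
step 3: unify ((d -> Bool) -> (Bool -> d)) ~ ((d -> d) -> (b -> Bool))  [subst: {e:=a, f:=(List b -> (a -> c))} | 0 pending]
  -> decompose arrow: push (d -> Bool)~(d -> d), (Bool -> d)~(b -> Bool)
step 4: unify (d -> Bool) ~ (d -> d)  [subst: {e:=a, f:=(List b -> (a -> c))} | 1 pending]
  -> decompose arrow: push d~d, Bool~d
step 5: unify d ~ d  [subst: {e:=a, f:=(List b -> (a -> c))} | 2 pending]
  -> identical, skip
step 6: unify Bool ~ d  [subst: {e:=a, f:=(List b -> (a -> c))} | 1 pending]
  bind d := Bool
step 7: unify (Bool -> Bool) ~ (b -> Bool)  [subst: {e:=a, f:=(List b -> (a -> c)), d:=Bool} | 0 pending]
  -> decompose arrow: push Bool~b, Bool~Bool
step 8: unify Bool ~ b  [subst: {e:=a, f:=(List b -> (a -> c)), d:=Bool} | 1 pending]
  bind b := Bool
step 9: unify Bool ~ Bool  [subst: {e:=a, f:=(List b -> (a -> c)), d:=Bool, b:=Bool} | 0 pending]
  -> identical, skip

Answer: b:=Bool d:=Bool e:=a f:=(List Bool -> (a -> c))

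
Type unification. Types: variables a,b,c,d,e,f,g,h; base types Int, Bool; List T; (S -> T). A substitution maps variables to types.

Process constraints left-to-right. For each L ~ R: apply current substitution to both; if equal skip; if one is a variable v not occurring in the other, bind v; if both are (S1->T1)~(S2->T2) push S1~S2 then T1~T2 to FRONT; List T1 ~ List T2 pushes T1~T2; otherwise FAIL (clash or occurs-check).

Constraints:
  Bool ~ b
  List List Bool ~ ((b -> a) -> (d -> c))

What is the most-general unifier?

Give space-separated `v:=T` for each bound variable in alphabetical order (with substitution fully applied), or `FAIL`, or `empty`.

step 1: unify Bool ~ b  [subst: {-} | 1 pending]
  bind b := Bool
step 2: unify List List Bool ~ ((Bool -> a) -> (d -> c))  [subst: {b:=Bool} | 0 pending]
  clash: List List Bool vs ((Bool -> a) -> (d -> c))

Answer: FAIL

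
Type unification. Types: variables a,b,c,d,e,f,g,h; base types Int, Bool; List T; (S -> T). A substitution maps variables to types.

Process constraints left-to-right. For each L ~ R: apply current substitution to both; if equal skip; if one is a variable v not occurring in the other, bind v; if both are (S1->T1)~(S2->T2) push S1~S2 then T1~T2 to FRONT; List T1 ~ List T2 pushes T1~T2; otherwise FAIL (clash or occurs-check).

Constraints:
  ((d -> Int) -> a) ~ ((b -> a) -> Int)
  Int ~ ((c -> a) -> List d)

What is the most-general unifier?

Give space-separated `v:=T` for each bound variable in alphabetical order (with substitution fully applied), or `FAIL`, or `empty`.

Answer: FAIL

Derivation:
step 1: unify ((d -> Int) -> a) ~ ((b -> a) -> Int)  [subst: {-} | 1 pending]
  -> decompose arrow: push (d -> Int)~(b -> a), a~Int
step 2: unify (d -> Int) ~ (b -> a)  [subst: {-} | 2 pending]
  -> decompose arrow: push d~b, Int~a
step 3: unify d ~ b  [subst: {-} | 3 pending]
  bind d := b
step 4: unify Int ~ a  [subst: {d:=b} | 2 pending]
  bind a := Int
step 5: unify Int ~ Int  [subst: {d:=b, a:=Int} | 1 pending]
  -> identical, skip
step 6: unify Int ~ ((c -> Int) -> List b)  [subst: {d:=b, a:=Int} | 0 pending]
  clash: Int vs ((c -> Int) -> List b)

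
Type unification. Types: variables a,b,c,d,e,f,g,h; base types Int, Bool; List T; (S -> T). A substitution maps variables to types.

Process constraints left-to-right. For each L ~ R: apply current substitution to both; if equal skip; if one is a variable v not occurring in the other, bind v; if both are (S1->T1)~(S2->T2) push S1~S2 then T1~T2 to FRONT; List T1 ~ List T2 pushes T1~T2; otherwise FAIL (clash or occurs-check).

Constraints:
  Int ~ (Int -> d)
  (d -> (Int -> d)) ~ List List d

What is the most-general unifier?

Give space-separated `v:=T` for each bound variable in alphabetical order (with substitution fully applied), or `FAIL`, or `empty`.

Answer: FAIL

Derivation:
step 1: unify Int ~ (Int -> d)  [subst: {-} | 1 pending]
  clash: Int vs (Int -> d)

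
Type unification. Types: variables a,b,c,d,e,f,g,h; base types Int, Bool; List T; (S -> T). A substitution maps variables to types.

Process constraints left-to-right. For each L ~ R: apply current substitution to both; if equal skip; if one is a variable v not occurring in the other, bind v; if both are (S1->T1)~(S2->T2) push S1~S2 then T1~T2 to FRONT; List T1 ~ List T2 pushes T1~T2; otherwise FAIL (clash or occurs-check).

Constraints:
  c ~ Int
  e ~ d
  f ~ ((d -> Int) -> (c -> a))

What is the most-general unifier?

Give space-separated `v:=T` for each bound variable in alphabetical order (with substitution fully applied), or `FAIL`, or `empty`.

Answer: c:=Int e:=d f:=((d -> Int) -> (Int -> a))

Derivation:
step 1: unify c ~ Int  [subst: {-} | 2 pending]
  bind c := Int
step 2: unify e ~ d  [subst: {c:=Int} | 1 pending]
  bind e := d
step 3: unify f ~ ((d -> Int) -> (Int -> a))  [subst: {c:=Int, e:=d} | 0 pending]
  bind f := ((d -> Int) -> (Int -> a))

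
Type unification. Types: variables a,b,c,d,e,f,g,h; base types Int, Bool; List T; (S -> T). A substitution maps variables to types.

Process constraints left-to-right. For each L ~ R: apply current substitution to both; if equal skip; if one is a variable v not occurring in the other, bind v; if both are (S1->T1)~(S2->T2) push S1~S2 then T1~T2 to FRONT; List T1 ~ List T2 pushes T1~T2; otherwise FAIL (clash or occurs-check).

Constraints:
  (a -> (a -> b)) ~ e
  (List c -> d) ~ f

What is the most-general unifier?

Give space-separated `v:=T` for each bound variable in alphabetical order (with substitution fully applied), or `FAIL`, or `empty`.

Answer: e:=(a -> (a -> b)) f:=(List c -> d)

Derivation:
step 1: unify (a -> (a -> b)) ~ e  [subst: {-} | 1 pending]
  bind e := (a -> (a -> b))
step 2: unify (List c -> d) ~ f  [subst: {e:=(a -> (a -> b))} | 0 pending]
  bind f := (List c -> d)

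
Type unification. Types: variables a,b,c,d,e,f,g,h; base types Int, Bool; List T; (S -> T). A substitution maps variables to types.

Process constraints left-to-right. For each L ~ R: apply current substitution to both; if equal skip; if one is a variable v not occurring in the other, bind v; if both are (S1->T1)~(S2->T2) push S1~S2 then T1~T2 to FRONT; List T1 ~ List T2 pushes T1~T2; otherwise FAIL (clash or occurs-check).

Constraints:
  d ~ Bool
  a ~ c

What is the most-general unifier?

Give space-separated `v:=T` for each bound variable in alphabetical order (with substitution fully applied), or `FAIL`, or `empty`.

step 1: unify d ~ Bool  [subst: {-} | 1 pending]
  bind d := Bool
step 2: unify a ~ c  [subst: {d:=Bool} | 0 pending]
  bind a := c

Answer: a:=c d:=Bool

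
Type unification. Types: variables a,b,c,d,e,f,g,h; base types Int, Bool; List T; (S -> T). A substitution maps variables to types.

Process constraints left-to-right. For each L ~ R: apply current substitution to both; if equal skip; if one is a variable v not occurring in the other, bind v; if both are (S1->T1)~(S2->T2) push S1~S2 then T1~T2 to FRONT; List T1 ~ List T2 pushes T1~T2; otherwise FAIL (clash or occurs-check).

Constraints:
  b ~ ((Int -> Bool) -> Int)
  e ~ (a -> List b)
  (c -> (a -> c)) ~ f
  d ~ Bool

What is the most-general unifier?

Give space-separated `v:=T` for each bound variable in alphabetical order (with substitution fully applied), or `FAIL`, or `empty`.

step 1: unify b ~ ((Int -> Bool) -> Int)  [subst: {-} | 3 pending]
  bind b := ((Int -> Bool) -> Int)
step 2: unify e ~ (a -> List ((Int -> Bool) -> Int))  [subst: {b:=((Int -> Bool) -> Int)} | 2 pending]
  bind e := (a -> List ((Int -> Bool) -> Int))
step 3: unify (c -> (a -> c)) ~ f  [subst: {b:=((Int -> Bool) -> Int), e:=(a -> List ((Int -> Bool) -> Int))} | 1 pending]
  bind f := (c -> (a -> c))
step 4: unify d ~ Bool  [subst: {b:=((Int -> Bool) -> Int), e:=(a -> List ((Int -> Bool) -> Int)), f:=(c -> (a -> c))} | 0 pending]
  bind d := Bool

Answer: b:=((Int -> Bool) -> Int) d:=Bool e:=(a -> List ((Int -> Bool) -> Int)) f:=(c -> (a -> c))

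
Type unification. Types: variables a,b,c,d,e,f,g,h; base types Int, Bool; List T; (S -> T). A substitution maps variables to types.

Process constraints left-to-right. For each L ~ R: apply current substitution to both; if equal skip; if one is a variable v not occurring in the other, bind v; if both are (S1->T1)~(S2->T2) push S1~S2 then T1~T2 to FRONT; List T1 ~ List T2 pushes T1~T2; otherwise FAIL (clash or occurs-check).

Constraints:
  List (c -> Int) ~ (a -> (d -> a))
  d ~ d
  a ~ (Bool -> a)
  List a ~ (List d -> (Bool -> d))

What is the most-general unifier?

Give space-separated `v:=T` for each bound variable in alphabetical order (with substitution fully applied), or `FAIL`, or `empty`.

step 1: unify List (c -> Int) ~ (a -> (d -> a))  [subst: {-} | 3 pending]
  clash: List (c -> Int) vs (a -> (d -> a))

Answer: FAIL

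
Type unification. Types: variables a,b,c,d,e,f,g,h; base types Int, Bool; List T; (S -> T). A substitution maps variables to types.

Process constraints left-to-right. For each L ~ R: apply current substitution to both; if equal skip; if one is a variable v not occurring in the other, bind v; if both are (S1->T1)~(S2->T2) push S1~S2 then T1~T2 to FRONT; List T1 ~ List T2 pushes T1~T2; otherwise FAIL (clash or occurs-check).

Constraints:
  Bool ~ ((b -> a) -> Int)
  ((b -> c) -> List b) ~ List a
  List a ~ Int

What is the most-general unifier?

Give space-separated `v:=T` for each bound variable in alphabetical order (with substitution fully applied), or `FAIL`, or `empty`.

Answer: FAIL

Derivation:
step 1: unify Bool ~ ((b -> a) -> Int)  [subst: {-} | 2 pending]
  clash: Bool vs ((b -> a) -> Int)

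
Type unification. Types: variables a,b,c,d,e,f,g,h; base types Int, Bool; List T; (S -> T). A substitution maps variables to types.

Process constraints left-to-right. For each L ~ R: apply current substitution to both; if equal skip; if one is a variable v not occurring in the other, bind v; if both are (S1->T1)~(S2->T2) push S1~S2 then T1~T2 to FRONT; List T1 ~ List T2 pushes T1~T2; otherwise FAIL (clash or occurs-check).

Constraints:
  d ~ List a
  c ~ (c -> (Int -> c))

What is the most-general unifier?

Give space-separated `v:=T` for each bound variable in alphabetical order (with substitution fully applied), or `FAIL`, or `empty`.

step 1: unify d ~ List a  [subst: {-} | 1 pending]
  bind d := List a
step 2: unify c ~ (c -> (Int -> c))  [subst: {d:=List a} | 0 pending]
  occurs-check fail: c in (c -> (Int -> c))

Answer: FAIL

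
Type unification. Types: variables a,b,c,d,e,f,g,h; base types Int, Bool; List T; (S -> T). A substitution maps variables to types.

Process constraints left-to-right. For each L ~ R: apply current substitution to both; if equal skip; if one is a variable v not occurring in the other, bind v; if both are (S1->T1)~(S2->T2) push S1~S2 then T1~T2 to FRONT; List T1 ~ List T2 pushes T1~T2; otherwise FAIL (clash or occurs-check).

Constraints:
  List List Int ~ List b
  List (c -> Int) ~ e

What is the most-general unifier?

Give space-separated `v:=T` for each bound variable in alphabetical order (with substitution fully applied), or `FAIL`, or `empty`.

Answer: b:=List Int e:=List (c -> Int)

Derivation:
step 1: unify List List Int ~ List b  [subst: {-} | 1 pending]
  -> decompose List: push List Int~b
step 2: unify List Int ~ b  [subst: {-} | 1 pending]
  bind b := List Int
step 3: unify List (c -> Int) ~ e  [subst: {b:=List Int} | 0 pending]
  bind e := List (c -> Int)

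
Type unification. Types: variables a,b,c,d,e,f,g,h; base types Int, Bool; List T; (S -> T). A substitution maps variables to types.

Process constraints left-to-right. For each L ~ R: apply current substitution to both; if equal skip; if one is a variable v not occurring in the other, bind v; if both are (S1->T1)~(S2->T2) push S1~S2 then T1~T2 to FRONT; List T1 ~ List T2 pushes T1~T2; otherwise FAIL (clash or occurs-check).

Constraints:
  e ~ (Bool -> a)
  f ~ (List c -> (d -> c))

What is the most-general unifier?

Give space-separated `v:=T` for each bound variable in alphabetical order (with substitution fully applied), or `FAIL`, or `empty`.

Answer: e:=(Bool -> a) f:=(List c -> (d -> c))

Derivation:
step 1: unify e ~ (Bool -> a)  [subst: {-} | 1 pending]
  bind e := (Bool -> a)
step 2: unify f ~ (List c -> (d -> c))  [subst: {e:=(Bool -> a)} | 0 pending]
  bind f := (List c -> (d -> c))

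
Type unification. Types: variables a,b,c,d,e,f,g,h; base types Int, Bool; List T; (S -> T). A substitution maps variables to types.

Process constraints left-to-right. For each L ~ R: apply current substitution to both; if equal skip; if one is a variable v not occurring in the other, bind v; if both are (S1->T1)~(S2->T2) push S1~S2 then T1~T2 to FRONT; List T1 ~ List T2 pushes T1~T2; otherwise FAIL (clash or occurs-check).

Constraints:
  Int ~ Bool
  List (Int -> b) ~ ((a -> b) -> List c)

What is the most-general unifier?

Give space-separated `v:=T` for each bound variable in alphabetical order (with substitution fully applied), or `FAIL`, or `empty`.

Answer: FAIL

Derivation:
step 1: unify Int ~ Bool  [subst: {-} | 1 pending]
  clash: Int vs Bool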